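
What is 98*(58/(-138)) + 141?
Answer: 6887/69 ≈ 99.812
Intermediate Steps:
98*(58/(-138)) + 141 = 98*(58*(-1/138)) + 141 = 98*(-29/69) + 141 = -2842/69 + 141 = 6887/69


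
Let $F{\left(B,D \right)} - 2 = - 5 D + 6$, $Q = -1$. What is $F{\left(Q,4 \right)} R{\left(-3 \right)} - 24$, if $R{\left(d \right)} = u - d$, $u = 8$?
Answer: $-156$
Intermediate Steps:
$R{\left(d \right)} = 8 - d$
$F{\left(B,D \right)} = 8 - 5 D$ ($F{\left(B,D \right)} = 2 - \left(-6 + 5 D\right) = 8 - 5 D$)
$F{\left(Q,4 \right)} R{\left(-3 \right)} - 24 = \left(8 - 20\right) \left(8 - -3\right) - 24 = \left(8 - 20\right) \left(8 + 3\right) - 24 = \left(-12\right) 11 - 24 = -132 - 24 = -156$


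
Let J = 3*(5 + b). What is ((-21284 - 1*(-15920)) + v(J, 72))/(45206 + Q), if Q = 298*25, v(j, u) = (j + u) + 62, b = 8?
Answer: -5191/52656 ≈ -0.098583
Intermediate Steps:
J = 39 (J = 3*(5 + 8) = 3*13 = 39)
v(j, u) = 62 + j + u
Q = 7450
((-21284 - 1*(-15920)) + v(J, 72))/(45206 + Q) = ((-21284 - 1*(-15920)) + (62 + 39 + 72))/(45206 + 7450) = ((-21284 + 15920) + 173)/52656 = (-5364 + 173)*(1/52656) = -5191*1/52656 = -5191/52656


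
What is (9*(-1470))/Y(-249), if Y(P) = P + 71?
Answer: 6615/89 ≈ 74.326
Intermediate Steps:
Y(P) = 71 + P
(9*(-1470))/Y(-249) = (9*(-1470))/(71 - 249) = -13230/(-178) = -13230*(-1/178) = 6615/89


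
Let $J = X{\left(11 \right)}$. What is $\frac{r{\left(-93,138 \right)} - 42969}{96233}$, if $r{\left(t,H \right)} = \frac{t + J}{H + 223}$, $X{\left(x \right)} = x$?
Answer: $- \frac{15511891}{34740113} \approx -0.44651$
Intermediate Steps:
$J = 11$
$r{\left(t,H \right)} = \frac{11 + t}{223 + H}$ ($r{\left(t,H \right)} = \frac{t + 11}{H + 223} = \frac{11 + t}{223 + H}$)
$\frac{r{\left(-93,138 \right)} - 42969}{96233} = \frac{\frac{11 - 93}{223 + 138} - 42969}{96233} = \left(\frac{1}{361} \left(-82\right) - 42969\right) \frac{1}{96233} = \left(- \frac{82}{361} - 42969\right) \frac{1}{96233} = \left(- \frac{15511891}{361}\right) \frac{1}{96233} = - \frac{15511891}{34740113}$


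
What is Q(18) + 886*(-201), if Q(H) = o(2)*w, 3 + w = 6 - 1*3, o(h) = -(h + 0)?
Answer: -178086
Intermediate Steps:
o(h) = -h
w = 0 (w = -3 + (6 - 1*3) = -3 + (6 - 3) = -3 + 3 = 0)
Q(H) = 0 (Q(H) = -1*2*0 = -2*0 = 0)
Q(18) + 886*(-201) = 0 + 886*(-201) = 0 - 178086 = -178086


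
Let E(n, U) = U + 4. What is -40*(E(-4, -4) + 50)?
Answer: -2000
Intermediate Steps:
E(n, U) = 4 + U
-40*(E(-4, -4) + 50) = -40*((4 - 4) + 50) = -40*(0 + 50) = -40*50 = -2000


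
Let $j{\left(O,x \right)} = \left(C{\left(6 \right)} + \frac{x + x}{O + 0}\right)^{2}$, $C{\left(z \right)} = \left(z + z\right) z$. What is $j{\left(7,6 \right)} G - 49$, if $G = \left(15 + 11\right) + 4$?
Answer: $\frac{7985279}{49} \approx 1.6297 \cdot 10^{5}$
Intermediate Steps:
$C{\left(z \right)} = 2 z^{2}$ ($C{\left(z \right)} = 2 z z = 2 z^{2}$)
$j{\left(O,x \right)} = \left(72 + \frac{2 x}{O}\right)^{2}$ ($j{\left(O,x \right)} = \left(2 \cdot 6^{2} + \frac{x + x}{O + 0}\right)^{2} = \left(2 \cdot 36 + \frac{2 x}{O}\right)^{2} = \left(72 + \frac{2 x}{O}\right)^{2}$)
$G = 30$ ($G = 26 + 4 = 30$)
$j{\left(7,6 \right)} G - 49 = \frac{4 \left(6 + 36 \cdot 7\right)^{2}}{49} \cdot 30 - 49 = 4 \cdot \frac{1}{49} \left(6 + 252\right)^{2} \cdot 30 - 49 = 4 \cdot \frac{1}{49} \cdot 258^{2} \cdot 30 - 49 = 4 \cdot \frac{1}{49} \cdot 66564 \cdot 30 - 49 = \frac{266256}{49} \cdot 30 - 49 = \frac{7987680}{49} - 49 = \frac{7985279}{49}$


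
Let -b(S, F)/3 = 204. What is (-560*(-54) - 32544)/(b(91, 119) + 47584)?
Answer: -576/11743 ≈ -0.049051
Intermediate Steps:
b(S, F) = -612 (b(S, F) = -3*204 = -612)
(-560*(-54) - 32544)/(b(91, 119) + 47584) = (-560*(-54) - 32544)/(-612 + 47584) = (30240 - 32544)/46972 = -2304*1/46972 = -576/11743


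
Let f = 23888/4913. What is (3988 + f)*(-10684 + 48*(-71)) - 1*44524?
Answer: -276660552156/4913 ≈ -5.6312e+7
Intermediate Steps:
f = 23888/4913 (f = 23888*(1/4913) = 23888/4913 ≈ 4.8622)
(3988 + f)*(-10684 + 48*(-71)) - 1*44524 = (3988 + 23888/4913)*(-10684 + 48*(-71)) - 1*44524 = 19616932*(-10684 - 3408)/4913 - 44524 = (19616932/4913)*(-14092) - 44524 = -276441805744/4913 - 44524 = -276660552156/4913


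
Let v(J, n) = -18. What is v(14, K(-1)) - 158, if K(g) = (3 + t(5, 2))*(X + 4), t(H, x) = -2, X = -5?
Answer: -176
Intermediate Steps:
K(g) = -1 (K(g) = (3 - 2)*(-5 + 4) = 1*(-1) = -1)
v(14, K(-1)) - 158 = -18 - 158 = -176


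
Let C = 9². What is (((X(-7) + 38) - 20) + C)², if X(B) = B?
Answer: 8464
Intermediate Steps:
C = 81
(((X(-7) + 38) - 20) + C)² = (((-7 + 38) - 20) + 81)² = ((31 - 20) + 81)² = (11 + 81)² = 92² = 8464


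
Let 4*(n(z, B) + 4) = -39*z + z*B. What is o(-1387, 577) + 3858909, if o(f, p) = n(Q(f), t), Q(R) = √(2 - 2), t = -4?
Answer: 3858905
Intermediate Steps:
Q(R) = 0 (Q(R) = √0 = 0)
n(z, B) = -4 - 39*z/4 + B*z/4 (n(z, B) = -4 + (-39*z + z*B)/4 = -4 + (-39*z + B*z)/4 = -4 + (-39*z/4 + B*z/4) = -4 - 39*z/4 + B*z/4)
o(f, p) = -4 (o(f, p) = -4 - 39/4*0 + (¼)*(-4)*0 = -4 + 0 + 0 = -4)
o(-1387, 577) + 3858909 = -4 + 3858909 = 3858905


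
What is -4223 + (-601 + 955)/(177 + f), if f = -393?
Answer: -152087/36 ≈ -4224.6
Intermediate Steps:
-4223 + (-601 + 955)/(177 + f) = -4223 + (-601 + 955)/(177 - 393) = -4223 + 354/(-216) = -4223 + 354*(-1/216) = -4223 - 59/36 = -152087/36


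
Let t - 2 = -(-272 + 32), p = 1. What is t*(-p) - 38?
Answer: -280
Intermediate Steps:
t = 242 (t = 2 - (-272 + 32) = 2 - 16/(1/((2 - 2) + 3*(-5))) = 2 - 16/(1/(0 - 15)) = 2 - 16/(1/(-15)) = 2 - 16/(-1/15) = 2 - 16*(-15) = 2 + 240 = 242)
t*(-p) - 38 = 242*(-1*1) - 38 = 242*(-1) - 38 = -242 - 38 = -280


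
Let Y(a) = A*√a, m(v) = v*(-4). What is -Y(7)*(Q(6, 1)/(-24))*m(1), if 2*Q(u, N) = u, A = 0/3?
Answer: 0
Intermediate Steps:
A = 0 (A = 0*(⅓) = 0)
Q(u, N) = u/2
m(v) = -4*v
Y(a) = 0 (Y(a) = 0*√a = 0)
-Y(7)*(Q(6, 1)/(-24))*m(1) = -0*(((½)*6)/(-24))*(-4*1) = -0*(3*(-1/24))*(-4) = -0*(-⅛)*(-4) = -0*(-4) = -1*0 = 0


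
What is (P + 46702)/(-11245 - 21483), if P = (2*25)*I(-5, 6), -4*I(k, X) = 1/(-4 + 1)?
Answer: -280237/196368 ≈ -1.4271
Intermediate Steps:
I(k, X) = 1/12 (I(k, X) = -1/(4*(-4 + 1)) = -1/4/(-3) = -1/4*(-1/3) = 1/12)
P = 25/6 (P = (2*25)*(1/12) = 50*(1/12) = 25/6 ≈ 4.1667)
(P + 46702)/(-11245 - 21483) = (25/6 + 46702)/(-11245 - 21483) = (280237/6)/(-32728) = (280237/6)*(-1/32728) = -280237/196368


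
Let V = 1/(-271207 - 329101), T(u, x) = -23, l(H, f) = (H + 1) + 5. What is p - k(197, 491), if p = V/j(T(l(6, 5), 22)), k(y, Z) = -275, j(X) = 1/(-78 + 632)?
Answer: 82542073/300154 ≈ 275.00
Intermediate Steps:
l(H, f) = 6 + H (l(H, f) = (1 + H) + 5 = 6 + H)
V = -1/600308 (V = 1/(-600308) = -1/600308 ≈ -1.6658e-6)
j(X) = 1/554
p = -277/300154 (p = -1/(600308*1/554) = -1/600308*554 = -277/300154 ≈ -0.00092286)
p - k(197, 491) = -277/300154 - 1*(-275) = -277/300154 + 275 = 82542073/300154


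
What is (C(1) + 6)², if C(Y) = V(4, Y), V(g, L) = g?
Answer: 100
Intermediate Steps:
C(Y) = 4
(C(1) + 6)² = (4 + 6)² = 10² = 100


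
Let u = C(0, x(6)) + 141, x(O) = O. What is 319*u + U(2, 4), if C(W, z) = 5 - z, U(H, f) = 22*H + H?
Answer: 44706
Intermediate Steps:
U(H, f) = 23*H
u = 140 (u = (5 - 1*6) + 141 = (5 - 6) + 141 = -1 + 141 = 140)
319*u + U(2, 4) = 319*140 + 23*2 = 44660 + 46 = 44706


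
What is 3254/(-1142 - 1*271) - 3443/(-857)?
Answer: 2076281/1210941 ≈ 1.7146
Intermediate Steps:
3254/(-1142 - 1*271) - 3443/(-857) = 3254/(-1142 - 271) - 3443*(-1/857) = 3254/(-1413) + 3443/857 = 3254*(-1/1413) + 3443/857 = -3254/1413 + 3443/857 = 2076281/1210941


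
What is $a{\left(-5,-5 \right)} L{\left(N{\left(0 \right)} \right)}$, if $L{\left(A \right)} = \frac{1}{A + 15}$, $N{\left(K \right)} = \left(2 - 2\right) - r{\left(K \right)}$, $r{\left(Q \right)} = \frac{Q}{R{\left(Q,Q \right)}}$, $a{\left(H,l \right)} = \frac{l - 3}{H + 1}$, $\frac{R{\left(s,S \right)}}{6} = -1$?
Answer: $\frac{2}{15} \approx 0.13333$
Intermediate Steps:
$R{\left(s,S \right)} = -6$ ($R{\left(s,S \right)} = 6 \left(-1\right) = -6$)
$a{\left(H,l \right)} = \frac{-3 + l}{1 + H}$
$r{\left(Q \right)} = - \frac{Q}{6}$ ($r{\left(Q \right)} = \frac{Q}{-6} = Q \left(- \frac{1}{6}\right) = - \frac{Q}{6}$)
$N{\left(K \right)} = \frac{K}{6}$ ($N{\left(K \right)} = \left(2 - 2\right) - - \frac{K}{6} = 0 + \frac{K}{6} = \frac{K}{6}$)
$L{\left(A \right)} = \frac{1}{15 + A}$
$a{\left(-5,-5 \right)} L{\left(N{\left(0 \right)} \right)} = \frac{\frac{1}{1 - 5} \left(-3 - 5\right)}{15 + \frac{1}{6} \cdot 0} = \frac{\frac{1}{-4} \left(-8\right)}{15 + 0} = \frac{\left(- \frac{1}{4}\right) \left(-8\right)}{15} = 2 \cdot \frac{1}{15} = \frac{2}{15}$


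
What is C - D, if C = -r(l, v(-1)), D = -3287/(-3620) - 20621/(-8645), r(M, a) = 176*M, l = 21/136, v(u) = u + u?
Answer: -3242066819/106402660 ≈ -30.470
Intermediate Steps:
v(u) = 2*u
l = 21/136 (l = 21*(1/136) = 21/136 ≈ 0.15441)
D = 20612827/6258980 (D = -3287*(-1/3620) - 20621*(-1/8645) = 3287/3620 + 20621/8645 = 20612827/6258980 ≈ 3.2933)
C = -462/17 (C = -176*21/136 = -1*462/17 = -462/17 ≈ -27.176)
C - D = -462/17 - 1*20612827/6258980 = -462/17 - 20612827/6258980 = -3242066819/106402660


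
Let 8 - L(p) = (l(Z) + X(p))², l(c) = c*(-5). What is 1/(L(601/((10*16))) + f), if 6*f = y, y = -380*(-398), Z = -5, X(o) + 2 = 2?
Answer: 3/73769 ≈ 4.0667e-5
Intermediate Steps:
X(o) = 0 (X(o) = -2 + 2 = 0)
l(c) = -5*c
y = 151240
f = 75620/3 (f = (⅙)*151240 = 75620/3 ≈ 25207.)
L(p) = -617 (L(p) = 8 - (-5*(-5) + 0)² = 8 - (25 + 0)² = 8 - 1*25² = 8 - 1*625 = 8 - 625 = -617)
1/(L(601/((10*16))) + f) = 1/(-617 + 75620/3) = 1/(73769/3) = 3/73769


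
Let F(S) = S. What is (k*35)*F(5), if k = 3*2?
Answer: 1050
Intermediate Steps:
k = 6
(k*35)*F(5) = (6*35)*5 = 210*5 = 1050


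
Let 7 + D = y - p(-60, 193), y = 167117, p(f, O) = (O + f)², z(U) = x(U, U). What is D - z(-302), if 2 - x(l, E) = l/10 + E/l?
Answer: 746949/5 ≈ 1.4939e+5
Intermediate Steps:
x(l, E) = 2 - l/10 - E/l (x(l, E) = 2 - (l/10 + E/l) = 2 + (-l/10 - E/l) = 2 - l/10 - E/l)
z(U) = 1 - U/10 (z(U) = 2 - U/10 - U/U = 2 - U/10 - 1 = 1 - U/10)
D = 149421 (D = -7 + (167117 - (193 - 60)²) = -7 + (167117 - 1*133²) = -7 + (167117 - 1*17689) = -7 + (167117 - 17689) = -7 + 149428 = 149421)
D - z(-302) = 149421 - (1 - ⅒*(-302)) = 149421 - (1 + 151/5) = 149421 - 1*156/5 = 149421 - 156/5 = 746949/5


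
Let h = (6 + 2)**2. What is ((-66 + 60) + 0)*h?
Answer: -384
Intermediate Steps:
h = 64 (h = 8**2 = 64)
((-66 + 60) + 0)*h = ((-66 + 60) + 0)*64 = (-6 + 0)*64 = -6*64 = -384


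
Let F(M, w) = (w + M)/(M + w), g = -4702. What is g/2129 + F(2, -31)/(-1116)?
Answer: -5249561/2375964 ≈ -2.2094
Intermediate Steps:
F(M, w) = 1 (F(M, w) = (M + w)/(M + w) = 1)
g/2129 + F(2, -31)/(-1116) = -4702/2129 + 1/(-1116) = -4702*1/2129 + 1*(-1/1116) = -4702/2129 - 1/1116 = -5249561/2375964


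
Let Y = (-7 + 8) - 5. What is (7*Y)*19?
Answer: -532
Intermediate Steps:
Y = -4 (Y = 1 - 5 = -4)
(7*Y)*19 = (7*(-4))*19 = -28*19 = -532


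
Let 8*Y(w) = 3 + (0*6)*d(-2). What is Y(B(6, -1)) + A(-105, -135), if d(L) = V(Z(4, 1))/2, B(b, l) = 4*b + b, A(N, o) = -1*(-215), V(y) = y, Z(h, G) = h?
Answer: 1723/8 ≈ 215.38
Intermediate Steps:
A(N, o) = 215
B(b, l) = 5*b
d(L) = 2 (d(L) = 4/2 = 4*(½) = 2)
Y(w) = 3/8 (Y(w) = (3 + (0*6)*2)/8 = (3 + 0*2)/8 = (3 + 0)/8 = (⅛)*3 = 3/8)
Y(B(6, -1)) + A(-105, -135) = 3/8 + 215 = 1723/8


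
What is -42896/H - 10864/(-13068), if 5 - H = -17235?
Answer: -11664674/7040385 ≈ -1.6568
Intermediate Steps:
H = 17240 (H = 5 - 1*(-17235) = 5 + 17235 = 17240)
-42896/H - 10864/(-13068) = -42896/17240 - 10864/(-13068) = -42896*1/17240 - 10864*(-1/13068) = -5362/2155 + 2716/3267 = -11664674/7040385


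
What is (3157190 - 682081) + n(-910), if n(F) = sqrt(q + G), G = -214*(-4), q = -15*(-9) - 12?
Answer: 2475109 + sqrt(979) ≈ 2.4751e+6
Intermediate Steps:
q = 123 (q = 135 - 12 = 123)
G = 856
n(F) = sqrt(979) (n(F) = sqrt(123 + 856) = sqrt(979))
(3157190 - 682081) + n(-910) = (3157190 - 682081) + sqrt(979) = 2475109 + sqrt(979)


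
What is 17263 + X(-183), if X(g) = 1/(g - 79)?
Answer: 4522905/262 ≈ 17263.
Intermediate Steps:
X(g) = 1/(-79 + g)
17263 + X(-183) = 17263 + 1/(-79 - 183) = 17263 + 1/(-262) = 17263 - 1/262 = 4522905/262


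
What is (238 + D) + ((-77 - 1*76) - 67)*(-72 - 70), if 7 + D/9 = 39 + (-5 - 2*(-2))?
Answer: 31757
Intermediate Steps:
D = 279 (D = -63 + 9*(39 + (-5 - 2*(-2))) = -63 + 9*(39 + (-5 + 4)) = -63 + 9*(39 - 1) = -63 + 9*38 = -63 + 342 = 279)
(238 + D) + ((-77 - 1*76) - 67)*(-72 - 70) = (238 + 279) + ((-77 - 1*76) - 67)*(-72 - 70) = 517 + ((-77 - 76) - 67)*(-142) = 517 + (-153 - 67)*(-142) = 517 - 220*(-142) = 517 + 31240 = 31757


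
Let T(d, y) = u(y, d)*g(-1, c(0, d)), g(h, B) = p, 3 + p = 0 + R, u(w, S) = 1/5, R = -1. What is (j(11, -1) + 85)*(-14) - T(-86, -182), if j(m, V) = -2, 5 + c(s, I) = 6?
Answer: -5806/5 ≈ -1161.2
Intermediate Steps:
c(s, I) = 1 (c(s, I) = -5 + 6 = 1)
u(w, S) = ⅕
p = -4 (p = -3 + (0 - 1) = -3 - 1 = -4)
g(h, B) = -4
T(d, y) = -⅘ (T(d, y) = (⅕)*(-4) = -⅘)
(j(11, -1) + 85)*(-14) - T(-86, -182) = (-2 + 85)*(-14) - 1*(-⅘) = 83*(-14) + ⅘ = -1162 + ⅘ = -5806/5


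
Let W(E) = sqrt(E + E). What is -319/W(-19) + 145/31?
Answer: 145/31 + 319*I*sqrt(38)/38 ≈ 4.6774 + 51.749*I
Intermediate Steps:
W(E) = sqrt(2)*sqrt(E) (W(E) = sqrt(2*E) = sqrt(2)*sqrt(E))
-319/W(-19) + 145/31 = -319*(-I*sqrt(38)/38) + 145/31 = -(-319)*I*sqrt(38)/38 + 145/31 = 319*I*sqrt(38)/38 + 145/31 = 145/31 + 319*I*sqrt(38)/38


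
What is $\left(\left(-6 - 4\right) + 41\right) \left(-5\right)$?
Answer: $-155$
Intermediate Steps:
$\left(\left(-6 - 4\right) + 41\right) \left(-5\right) = \left(-10 + 41\right) \left(-5\right) = 31 \left(-5\right) = -155$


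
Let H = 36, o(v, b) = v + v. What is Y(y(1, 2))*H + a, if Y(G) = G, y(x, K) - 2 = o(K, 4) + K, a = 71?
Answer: 359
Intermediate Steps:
o(v, b) = 2*v
y(x, K) = 2 + 3*K (y(x, K) = 2 + (2*K + K) = 2 + 3*K)
Y(y(1, 2))*H + a = (2 + 3*2)*36 + 71 = (2 + 6)*36 + 71 = 8*36 + 71 = 288 + 71 = 359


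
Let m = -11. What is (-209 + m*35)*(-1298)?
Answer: 771012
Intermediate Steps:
(-209 + m*35)*(-1298) = (-209 - 11*35)*(-1298) = (-209 - 385)*(-1298) = -594*(-1298) = 771012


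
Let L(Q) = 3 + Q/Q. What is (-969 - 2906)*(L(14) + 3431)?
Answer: -13310625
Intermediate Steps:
L(Q) = 4 (L(Q) = 3 + 1 = 4)
(-969 - 2906)*(L(14) + 3431) = (-969 - 2906)*(4 + 3431) = -3875*3435 = -13310625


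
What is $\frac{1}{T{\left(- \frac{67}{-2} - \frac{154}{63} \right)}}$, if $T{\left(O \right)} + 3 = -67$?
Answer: $- \frac{1}{70} \approx -0.014286$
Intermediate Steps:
$T{\left(O \right)} = -70$ ($T{\left(O \right)} = -3 - 67 = -70$)
$\frac{1}{T{\left(- \frac{67}{-2} - \frac{154}{63} \right)}} = \frac{1}{-70} = - \frac{1}{70}$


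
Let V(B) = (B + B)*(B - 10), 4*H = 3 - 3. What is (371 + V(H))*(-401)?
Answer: -148771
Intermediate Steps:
H = 0 (H = (3 - 3)/4 = (¼)*0 = 0)
V(B) = 2*B*(-10 + B) (V(B) = (2*B)*(-10 + B) = 2*B*(-10 + B))
(371 + V(H))*(-401) = (371 + 2*0*(-10 + 0))*(-401) = (371 + 2*0*(-10))*(-401) = (371 + 0)*(-401) = 371*(-401) = -148771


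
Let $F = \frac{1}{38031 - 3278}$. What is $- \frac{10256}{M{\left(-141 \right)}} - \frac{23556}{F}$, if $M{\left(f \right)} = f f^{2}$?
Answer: $- \frac{2294833515202372}{2803221} \approx -8.1864 \cdot 10^{8}$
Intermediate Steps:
$M{\left(f \right)} = f^{3}$
$F = \frac{1}{34753} \approx 2.8774 \cdot 10^{-5}$
$- \frac{10256}{M{\left(-141 \right)}} - \frac{23556}{F} = - \frac{10256}{\left(-141\right)^{3}} - 23556 \frac{1}{\frac{1}{34753}} = - \frac{10256}{-2803221} - 818641668 = \left(-10256\right) \left(- \frac{1}{2803221}\right) - 818641668 = \frac{10256}{2803221} - 818641668 = - \frac{2294833515202372}{2803221}$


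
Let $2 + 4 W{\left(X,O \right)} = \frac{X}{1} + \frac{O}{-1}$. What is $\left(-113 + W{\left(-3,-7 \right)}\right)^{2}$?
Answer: $\frac{50625}{4} \approx 12656.0$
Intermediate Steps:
$W{\left(X,O \right)} = - \frac{1}{2} - \frac{O}{4} + \frac{X}{4}$ ($W{\left(X,O \right)} = - \frac{1}{2} + \frac{\frac{X}{1} + \frac{O}{-1}}{4} = - \frac{1}{2} + \frac{X 1 + O \left(-1\right)}{4} = - \frac{1}{2} + \frac{X - O}{4} = - \frac{1}{2} - \left(- \frac{X}{4} + \frac{O}{4}\right) = - \frac{1}{2} - \frac{O}{4} + \frac{X}{4}$)
$\left(-113 + W{\left(-3,-7 \right)}\right)^{2} = \left(-113 - - \frac{1}{2}\right)^{2} = \left(-113 + \frac{1}{2}\right)^{2} = \left(- \frac{225}{2}\right)^{2} = \frac{50625}{4}$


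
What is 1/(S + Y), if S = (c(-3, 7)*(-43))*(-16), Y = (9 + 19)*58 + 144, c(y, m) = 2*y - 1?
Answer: -1/3048 ≈ -0.00032808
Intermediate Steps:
c(y, m) = -1 + 2*y
Y = 1768 (Y = 28*58 + 144 = 1624 + 144 = 1768)
S = -4816 (S = ((-1 + 2*(-3))*(-43))*(-16) = ((-1 - 6)*(-43))*(-16) = -7*(-43)*(-16) = 301*(-16) = -4816)
1/(S + Y) = 1/(-4816 + 1768) = 1/(-3048) = -1/3048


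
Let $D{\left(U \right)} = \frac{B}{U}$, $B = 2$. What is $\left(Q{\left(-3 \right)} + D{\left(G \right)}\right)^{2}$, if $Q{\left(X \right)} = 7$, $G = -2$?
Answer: $36$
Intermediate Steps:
$D{\left(U \right)} = \frac{2}{U}$
$\left(Q{\left(-3 \right)} + D{\left(G \right)}\right)^{2} = \left(7 + \frac{2}{-2}\right)^{2} = \left(7 + 2 \left(- \frac{1}{2}\right)\right)^{2} = \left(7 - 1\right)^{2} = 6^{2} = 36$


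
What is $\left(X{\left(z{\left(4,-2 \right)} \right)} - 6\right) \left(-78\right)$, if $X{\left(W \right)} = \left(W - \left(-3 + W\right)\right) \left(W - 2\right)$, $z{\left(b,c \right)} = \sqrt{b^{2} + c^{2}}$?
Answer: $936 - 468 \sqrt{5} \approx -110.48$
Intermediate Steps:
$X{\left(W \right)} = -6 + 3 W$ ($X{\left(W \right)} = 3 \left(-2 + W\right) = -6 + 3 W$)
$\left(X{\left(z{\left(4,-2 \right)} \right)} - 6\right) \left(-78\right) = \left(\left(-6 + 3 \sqrt{4^{2} + \left(-2\right)^{2}}\right) - 6\right) \left(-78\right) = \left(\left(-6 + 3 \sqrt{16 + 4}\right) - 6\right) \left(-78\right) = \left(\left(-6 + 3 \sqrt{20}\right) - 6\right) \left(-78\right) = \left(\left(-6 + 3 \cdot 2 \sqrt{5}\right) - 6\right) \left(-78\right) = \left(\left(-6 + 6 \sqrt{5}\right) - 6\right) \left(-78\right) = \left(-12 + 6 \sqrt{5}\right) \left(-78\right) = 936 - 468 \sqrt{5}$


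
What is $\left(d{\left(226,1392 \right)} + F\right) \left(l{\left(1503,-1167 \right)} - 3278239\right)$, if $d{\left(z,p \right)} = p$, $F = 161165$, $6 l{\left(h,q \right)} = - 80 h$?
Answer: $-536158339403$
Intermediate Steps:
$l{\left(h,q \right)} = - \frac{40 h}{3}$ ($l{\left(h,q \right)} = \frac{\left(-80\right) h}{6} = - \frac{40 h}{3}$)
$\left(d{\left(226,1392 \right)} + F\right) \left(l{\left(1503,-1167 \right)} - 3278239\right) = \left(1392 + 161165\right) \left(\left(- \frac{40}{3}\right) 1503 - 3278239\right) = 162557 \left(-20040 - 3278239\right) = 162557 \left(-3298279\right) = -536158339403$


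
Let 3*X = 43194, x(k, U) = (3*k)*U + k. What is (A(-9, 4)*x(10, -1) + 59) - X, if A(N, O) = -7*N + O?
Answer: -15679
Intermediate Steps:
x(k, U) = k + 3*U*k (x(k, U) = 3*U*k + k = k + 3*U*k)
X = 14398 (X = (⅓)*43194 = 14398)
A(N, O) = O - 7*N
(A(-9, 4)*x(10, -1) + 59) - X = ((4 - 7*(-9))*(10*(1 + 3*(-1))) + 59) - 1*14398 = ((4 + 63)*(10*(1 - 3)) + 59) - 14398 = (67*(10*(-2)) + 59) - 14398 = (67*(-20) + 59) - 14398 = (-1340 + 59) - 14398 = -1281 - 14398 = -15679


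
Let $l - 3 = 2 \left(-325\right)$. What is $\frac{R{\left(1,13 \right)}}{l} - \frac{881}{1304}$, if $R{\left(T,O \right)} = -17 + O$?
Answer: $- \frac{564791}{843688} \approx -0.66943$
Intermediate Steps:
$l = -647$ ($l = 3 + 2 \left(-325\right) = 3 - 650 = -647$)
$\frac{R{\left(1,13 \right)}}{l} - \frac{881}{1304} = \frac{-17 + 13}{-647} - \frac{881}{1304} = \left(-4\right) \left(- \frac{1}{647}\right) - \frac{881}{1304} = \frac{4}{647} - \frac{881}{1304} = - \frac{564791}{843688}$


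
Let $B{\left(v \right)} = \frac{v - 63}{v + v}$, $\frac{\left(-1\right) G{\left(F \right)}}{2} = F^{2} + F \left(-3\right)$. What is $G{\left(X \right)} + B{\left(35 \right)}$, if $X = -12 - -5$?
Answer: $- \frac{702}{5} \approx -140.4$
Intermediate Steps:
$X = -7$ ($X = -12 + 5 = -7$)
$G{\left(F \right)} = - 2 F^{2} + 6 F$ ($G{\left(F \right)} = - 2 \left(F^{2} + F \left(-3\right)\right) = - 2 \left(F^{2} - 3 F\right) = - 2 F^{2} + 6 F$)
$B{\left(v \right)} = \frac{-63 + v}{2 v}$
$G{\left(X \right)} + B{\left(35 \right)} = 2 \left(-7\right) \left(3 - -7\right) + \frac{-63 + 35}{2 \cdot 35} = 2 \left(-7\right) \left(3 + 7\right) + \frac{1}{2} \cdot \frac{1}{35} \left(-28\right) = 2 \left(-7\right) 10 - \frac{2}{5} = -140 - \frac{2}{5} = - \frac{702}{5}$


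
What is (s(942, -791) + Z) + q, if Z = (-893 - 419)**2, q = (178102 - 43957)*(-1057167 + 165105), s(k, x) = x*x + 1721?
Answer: -119663308244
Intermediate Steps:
s(k, x) = 1721 + x**2 (s(k, x) = x**2 + 1721 = 1721 + x**2)
q = -119665656990 (q = 134145*(-892062) = -119665656990)
Z = 1721344 (Z = (-1312)**2 = 1721344)
(s(942, -791) + Z) + q = ((1721 + (-791)**2) + 1721344) - 119665656990 = ((1721 + 625681) + 1721344) - 119665656990 = (627402 + 1721344) - 119665656990 = 2348746 - 119665656990 = -119663308244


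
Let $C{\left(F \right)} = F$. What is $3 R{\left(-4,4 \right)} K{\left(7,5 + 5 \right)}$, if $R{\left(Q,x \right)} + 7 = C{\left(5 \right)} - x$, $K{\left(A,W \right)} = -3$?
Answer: $54$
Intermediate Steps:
$R{\left(Q,x \right)} = -2 - x$ ($R{\left(Q,x \right)} = -7 - \left(-5 + x\right) = -2 - x$)
$3 R{\left(-4,4 \right)} K{\left(7,5 + 5 \right)} = 3 \left(-2 - 4\right) \left(-3\right) = 3 \left(-6\right) \left(-3\right) = \left(-18\right) \left(-3\right) = 54$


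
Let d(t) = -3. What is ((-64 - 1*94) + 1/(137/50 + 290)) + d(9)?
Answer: -2356507/14637 ≈ -161.00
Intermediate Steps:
((-64 - 1*94) + 1/(137/50 + 290)) + d(9) = ((-64 - 1*94) + 1/(137/50 + 290)) - 3 = ((-64 - 94) + 1/(137*(1/50) + 290)) - 3 = (-158 + 1/(137/50 + 290)) - 3 = (-158 + 1/(14637/50)) - 3 = (-158 + 50/14637) - 3 = -2312596/14637 - 3 = -2356507/14637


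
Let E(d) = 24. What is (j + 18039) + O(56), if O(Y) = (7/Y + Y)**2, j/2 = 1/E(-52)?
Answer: 4068307/192 ≈ 21189.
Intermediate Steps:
j = 1/12 (j = 2/24 = 2*(1/24) = 1/12 ≈ 0.083333)
O(Y) = (Y + 7/Y)**2
(j + 18039) + O(56) = (1/12 + 18039) + (7 + 56**2)**2/56**2 = 216469/12 + (7 + 3136)**2/3136 = 216469/12 + (1/3136)*3143**2 = 216469/12 + (1/3136)*9878449 = 216469/12 + 201601/64 = 4068307/192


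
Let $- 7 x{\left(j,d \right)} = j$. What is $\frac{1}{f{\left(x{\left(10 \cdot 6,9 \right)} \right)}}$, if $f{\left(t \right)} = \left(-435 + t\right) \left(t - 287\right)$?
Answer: $\frac{49}{6424245} \approx 7.6274 \cdot 10^{-6}$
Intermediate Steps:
$x{\left(j,d \right)} = - \frac{j}{7}$
$f{\left(t \right)} = \left(-435 + t\right) \left(-287 + t\right)$
$\frac{1}{f{\left(x{\left(10 \cdot 6,9 \right)} \right)}} = \frac{1}{124845 + \left(- \frac{10 \cdot 6}{7}\right)^{2} - 722 \left(- \frac{10 \cdot 6}{7}\right)} = \frac{1}{124845 + \left(\left(- \frac{1}{7}\right) 60\right)^{2} - 722 \left(\left(- \frac{1}{7}\right) 60\right)} = \frac{1}{124845 + \left(- \frac{60}{7}\right)^{2} - - \frac{43320}{7}} = \frac{1}{124845 + \frac{3600}{49} + \frac{43320}{7}} = \frac{1}{\frac{6424245}{49}} = \frac{49}{6424245}$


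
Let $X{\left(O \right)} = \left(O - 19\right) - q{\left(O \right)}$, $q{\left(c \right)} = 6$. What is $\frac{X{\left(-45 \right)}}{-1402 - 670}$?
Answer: $\frac{5}{148} \approx 0.033784$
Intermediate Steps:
$X{\left(O \right)} = -25 + O$ ($X{\left(O \right)} = \left(O - 19\right) - 6 = \left(-19 + O\right) - 6 = -25 + O$)
$\frac{X{\left(-45 \right)}}{-1402 - 670} = \frac{-25 - 45}{-1402 - 670} = - \frac{70}{-2072} = \left(-70\right) \left(- \frac{1}{2072}\right) = \frac{5}{148}$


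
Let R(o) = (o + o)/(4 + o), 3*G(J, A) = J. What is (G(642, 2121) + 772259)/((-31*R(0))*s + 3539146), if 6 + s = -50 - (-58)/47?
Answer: 59421/272242 ≈ 0.21827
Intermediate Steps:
G(J, A) = J/3
R(o) = 2*o/(4 + o) (R(o) = (2*o)/(4 + o) = 2*o/(4 + o))
s = -2574/47 (s = -6 + (-50 - (-58)/47) = -6 + (-50 - 1*(-58/47)) = -6 + (-50 + 58/47) = -6 - 2292/47 = -2574/47 ≈ -54.766)
(G(642, 2121) + 772259)/((-31*R(0))*s + 3539146) = ((1/3)*642 + 772259)/(-62*0/(4 + 0)*(-2574/47) + 3539146) = (214 + 772259)/(-62*0/4*(-2574/47) + 3539146) = 772473/(-62*0/4*(-2574/47) + 3539146) = 772473/(-31*0*(-2574/47) + 3539146) = 772473/(0*(-2574/47) + 3539146) = 772473/(0 + 3539146) = 772473/3539146 = 772473*(1/3539146) = 59421/272242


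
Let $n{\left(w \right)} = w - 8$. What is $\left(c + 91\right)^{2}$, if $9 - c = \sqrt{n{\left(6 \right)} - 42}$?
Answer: $9956 - 400 i \sqrt{11} \approx 9956.0 - 1326.7 i$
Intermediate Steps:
$n{\left(w \right)} = -8 + w$
$c = 9 - 2 i \sqrt{11}$ ($c = 9 - \sqrt{\left(-8 + 6\right) - 42} = 9 - \sqrt{-2 - 42} = 9 - \sqrt{-44} = 9 - 2 i \sqrt{11} \approx 9.0 - 6.6332 i$)
$\left(c + 91\right)^{2} = \left(\left(9 - 2 i \sqrt{11}\right) + 91\right)^{2} = \left(100 - 2 i \sqrt{11}\right)^{2}$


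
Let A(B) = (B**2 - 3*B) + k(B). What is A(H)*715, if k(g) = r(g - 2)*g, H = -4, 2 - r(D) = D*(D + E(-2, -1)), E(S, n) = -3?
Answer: 168740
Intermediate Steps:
r(D) = 2 - D*(-3 + D) (r(D) = 2 - D*(D - 3) = 2 - D*(-3 + D))
k(g) = g*(-4 - (-2 + g)**2 + 3*g) (k(g) = (2 - (g - 2)**2 + 3*(g - 2))*g = (2 - (-2 + g)**2 + 3*(-2 + g))*g = (2 - (-2 + g)**2 + (-6 + 3*g))*g = (-4 - (-2 + g)**2 + 3*g)*g = g*(-4 - (-2 + g)**2 + 3*g))
A(B) = B**2 - 3*B + B*(-8 - B**2 + 7*B) (A(B) = (B**2 - 3*B) + B*(-8 - B**2 + 7*B) = B**2 - 3*B + B*(-8 - B**2 + 7*B))
A(H)*715 = -4*(-11 - 1*(-4)**2 + 8*(-4))*715 = -4*(-11 - 1*16 - 32)*715 = -4*(-11 - 16 - 32)*715 = -4*(-59)*715 = 236*715 = 168740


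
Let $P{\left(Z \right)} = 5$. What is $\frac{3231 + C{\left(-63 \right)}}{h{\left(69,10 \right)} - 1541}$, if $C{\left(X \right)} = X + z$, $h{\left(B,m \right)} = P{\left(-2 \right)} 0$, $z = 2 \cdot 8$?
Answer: $- \frac{3184}{1541} \approx -2.0662$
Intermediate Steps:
$z = 16$
$h{\left(B,m \right)} = 0$ ($h{\left(B,m \right)} = 5 \cdot 0 = 0$)
$C{\left(X \right)} = 16 + X$ ($C{\left(X \right)} = X + 16 = 16 + X$)
$\frac{3231 + C{\left(-63 \right)}}{h{\left(69,10 \right)} - 1541} = \frac{3231 + \left(16 - 63\right)}{0 - 1541} = \frac{3231 - 47}{-1541} = 3184 \left(- \frac{1}{1541}\right) = - \frac{3184}{1541}$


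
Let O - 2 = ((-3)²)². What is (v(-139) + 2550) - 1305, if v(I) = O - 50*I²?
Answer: -964722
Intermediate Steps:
O = 83 (O = 2 + ((-3)²)² = 2 + 9² = 2 + 81 = 83)
v(I) = 83 - 50*I²
(v(-139) + 2550) - 1305 = ((83 - 50*(-139)²) + 2550) - 1305 = ((83 - 50*19321) + 2550) - 1305 = ((83 - 966050) + 2550) - 1305 = (-965967 + 2550) - 1305 = -963417 - 1305 = -964722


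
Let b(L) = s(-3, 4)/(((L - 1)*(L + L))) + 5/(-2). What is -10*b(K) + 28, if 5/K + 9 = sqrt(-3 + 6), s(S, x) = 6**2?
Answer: -30163/193 + 6048*sqrt(3)/193 ≈ -102.01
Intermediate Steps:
s(S, x) = 36
K = 5/(-9 + sqrt(3)) (K = 5/(-9 + sqrt(-3 + 6)) = 5/(-9 + sqrt(3)) ≈ -0.68795)
b(L) = -5/2 + 18/(L*(-1 + L)) (b(L) = 36/(((L - 1)*(L + L))) + 5/(-2) = 36/(((-1 + L)*(2*L))) + 5*(-1/2) = 36/((2*L*(-1 + L))) - 5/2 = 36*(1/(2*L*(-1 + L))) - 5/2 = 18/(L*(-1 + L)) - 5/2 = -5/2 + 18/(L*(-1 + L)))
-10*b(K) + 28 = -5*(36 - 5*(-15/26 - 5*sqrt(3)/78)**2 + 5*(-15/26 - 5*sqrt(3)/78))/((-15/26 - 5*sqrt(3)/78)*(-1 + (-15/26 - 5*sqrt(3)/78))) + 28 = -5*(36 - 5*(-15/26 - 5*sqrt(3)/78)**2 + (-75/26 - 25*sqrt(3)/78))/((-15/26 - 5*sqrt(3)/78)*(-41/26 - 5*sqrt(3)/78)) + 28 = -5*(861/26 - 5*(-15/26 - 5*sqrt(3)/78)**2 - 25*sqrt(3)/78)/((-15/26 - 5*sqrt(3)/78)*(-41/26 - 5*sqrt(3)/78)) + 28 = -5*(861/26 - 5*(-15/26 - 5*sqrt(3)/78)**2 - 25*sqrt(3)/78)/((-41/26 - 5*sqrt(3)/78)*(-15/26 - 5*sqrt(3)/78)) + 28 = 28 - 5*(861/26 - 5*(-15/26 - 5*sqrt(3)/78)**2 - 25*sqrt(3)/78)/((-41/26 - 5*sqrt(3)/78)*(-15/26 - 5*sqrt(3)/78))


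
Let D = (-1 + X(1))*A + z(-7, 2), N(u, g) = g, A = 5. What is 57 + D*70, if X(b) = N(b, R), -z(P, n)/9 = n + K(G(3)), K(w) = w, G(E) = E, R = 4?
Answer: -2043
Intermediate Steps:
z(P, n) = -27 - 9*n (z(P, n) = -9*(n + 3) = -9*(3 + n) = -27 - 9*n)
X(b) = 4
D = -30 (D = (-1 + 4)*5 + (-27 - 9*2) = 3*5 + (-27 - 18) = 15 - 45 = -30)
57 + D*70 = 57 - 30*70 = 57 - 2100 = -2043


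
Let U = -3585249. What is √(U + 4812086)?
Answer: √1226837 ≈ 1107.6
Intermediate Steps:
√(U + 4812086) = √(-3585249 + 4812086) = √1226837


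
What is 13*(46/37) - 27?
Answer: -401/37 ≈ -10.838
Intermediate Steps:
13*(46/37) - 27 = 598/37 - 27 = -401/37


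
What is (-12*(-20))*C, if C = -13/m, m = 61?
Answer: -3120/61 ≈ -51.148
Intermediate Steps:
C = -13/61 ≈ -0.21311
(-12*(-20))*C = -12*(-20)*(-13/61) = 240*(-13/61) = -3120/61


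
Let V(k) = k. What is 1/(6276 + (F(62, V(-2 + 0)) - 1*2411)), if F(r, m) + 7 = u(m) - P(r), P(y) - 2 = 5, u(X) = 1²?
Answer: 1/3852 ≈ 0.00025961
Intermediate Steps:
u(X) = 1
P(y) = 7 (P(y) = 2 + 5 = 7)
F(r, m) = -13 (F(r, m) = -7 + (1 - 1*7) = -7 + (1 - 7) = -7 - 6 = -13)
1/(6276 + (F(62, V(-2 + 0)) - 1*2411)) = 1/(6276 + (-13 - 1*2411)) = 1/(6276 + (-13 - 2411)) = 1/(6276 - 2424) = 1/3852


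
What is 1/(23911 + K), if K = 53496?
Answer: 1/77407 ≈ 1.2919e-5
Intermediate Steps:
1/(23911 + K) = 1/(23911 + 53496) = 1/77407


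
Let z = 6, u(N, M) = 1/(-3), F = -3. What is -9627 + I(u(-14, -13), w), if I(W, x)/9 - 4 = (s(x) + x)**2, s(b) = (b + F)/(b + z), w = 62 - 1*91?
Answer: -1444614/529 ≈ -2730.8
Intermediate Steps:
u(N, M) = -1/3
w = -29 (w = 62 - 91 = -29)
s(b) = (-3 + b)/(6 + b) (s(b) = (b - 3)/(b + 6) = (-3 + b)/(6 + b))
I(W, x) = 36 + 9*(x + (-3 + x)/(6 + x))**2 (I(W, x) = 36 + 9*((-3 + x)/(6 + x) + x)**2 = 36 + 9*(x + (-3 + x)/(6 + x))**2)
-9627 + I(u(-14, -13), w) = -9627 + (36 + 9*(-3 + (-29)**2 + 7*(-29))**2/(6 - 29)**2) = -9627 + (36 + 9*(-3 + 841 - 203)**2/(-23)**2) = -9627 + (36 + 9*(1/529)*635**2) = -9627 + (36 + 9*(1/529)*403225) = -9627 + (36 + 3629025/529) = -9627 + 3648069/529 = -1444614/529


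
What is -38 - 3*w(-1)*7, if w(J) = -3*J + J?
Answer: -80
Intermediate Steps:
w(J) = -2*J
-38 - 3*w(-1)*7 = -38 - 3*(-2*(-1))*7 = -38 - 3*2*7 = -38 - 6*7 = -38 - 1*42 = -38 - 42 = -80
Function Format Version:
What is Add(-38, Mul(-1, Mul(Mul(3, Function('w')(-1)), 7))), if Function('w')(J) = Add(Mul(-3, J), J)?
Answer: -80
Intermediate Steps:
Function('w')(J) = Mul(-2, J)
Add(-38, Mul(-1, Mul(Mul(3, Function('w')(-1)), 7))) = Add(-38, Mul(-1, Mul(Mul(3, Mul(-2, -1)), 7))) = Add(-38, Mul(-1, Mul(Mul(3, 2), 7))) = Add(-38, Mul(-1, Mul(6, 7))) = Add(-38, Mul(-1, 42)) = Add(-38, -42) = -80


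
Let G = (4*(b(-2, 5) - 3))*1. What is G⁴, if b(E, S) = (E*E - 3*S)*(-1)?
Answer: 1048576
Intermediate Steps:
b(E, S) = -E² + 3*S (b(E, S) = (E² - 3*S)*(-1) = -E² + 3*S)
G = 32 (G = (4*((-1*(-2)² + 3*5) - 3))*1 = (4*((-1*4 + 15) - 3))*1 = (4*((-4 + 15) - 3))*1 = (4*(11 - 3))*1 = (4*8)*1 = 32*1 = 32)
G⁴ = 32⁴ = 1048576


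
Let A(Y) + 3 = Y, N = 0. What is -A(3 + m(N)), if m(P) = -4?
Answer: 4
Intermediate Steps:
A(Y) = -3 + Y
-A(3 + m(N)) = -(-3 + (3 - 4)) = -(-3 - 1) = -1*(-4) = 4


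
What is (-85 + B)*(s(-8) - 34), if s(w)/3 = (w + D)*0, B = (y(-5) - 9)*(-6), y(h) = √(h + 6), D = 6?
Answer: 1258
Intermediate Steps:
y(h) = √(6 + h)
B = 48 (B = (√(6 - 5) - 9)*(-6) = (√1 - 9)*(-6) = (1 - 9)*(-6) = -8*(-6) = 48)
s(w) = 0 (s(w) = 3*((w + 6)*0) = 3*((6 + w)*0) = 3*0 = 0)
(-85 + B)*(s(-8) - 34) = (-85 + 48)*(0 - 34) = -37*(-34) = 1258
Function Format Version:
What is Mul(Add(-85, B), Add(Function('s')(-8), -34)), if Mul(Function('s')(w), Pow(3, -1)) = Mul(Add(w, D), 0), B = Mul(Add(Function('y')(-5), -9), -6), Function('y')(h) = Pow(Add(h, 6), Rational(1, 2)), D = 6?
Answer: 1258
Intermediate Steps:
Function('y')(h) = Pow(Add(6, h), Rational(1, 2))
B = 48 (B = Mul(Add(Pow(Add(6, -5), Rational(1, 2)), -9), -6) = Mul(Add(Pow(1, Rational(1, 2)), -9), -6) = Mul(Add(1, -9), -6) = Mul(-8, -6) = 48)
Function('s')(w) = 0 (Function('s')(w) = Mul(3, Mul(Add(w, 6), 0)) = Mul(3, Mul(Add(6, w), 0)) = Mul(3, 0) = 0)
Mul(Add(-85, B), Add(Function('s')(-8), -34)) = Mul(Add(-85, 48), Add(0, -34)) = Mul(-37, -34) = 1258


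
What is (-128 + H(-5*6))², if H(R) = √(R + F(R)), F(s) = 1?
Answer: (128 - I*√29)² ≈ 16355.0 - 1378.6*I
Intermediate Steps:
H(R) = √(1 + R) (H(R) = √(R + 1) = √(1 + R))
(-128 + H(-5*6))² = (-128 + √(1 - 5*6))² = (-128 + √(1 - 30))² = (-128 + √(-29))² = (-128 + I*√29)²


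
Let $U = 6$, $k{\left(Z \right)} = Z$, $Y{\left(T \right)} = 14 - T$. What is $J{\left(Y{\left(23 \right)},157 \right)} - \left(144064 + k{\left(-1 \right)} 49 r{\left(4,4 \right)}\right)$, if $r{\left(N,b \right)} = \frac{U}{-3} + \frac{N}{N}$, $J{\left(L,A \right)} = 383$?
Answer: $-143730$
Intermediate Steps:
$r{\left(N,b \right)} = -1$ ($r{\left(N,b \right)} = \frac{6}{-3} + \frac{N}{N} = 6 \left(- \frac{1}{3}\right) + 1 = -2 + 1 = -1$)
$J{\left(Y{\left(23 \right)},157 \right)} - \left(144064 + k{\left(-1 \right)} 49 r{\left(4,4 \right)}\right) = 383 - \left(144064 + \left(-1\right) 49 \left(-1\right)\right) = 383 - \left(144064 - -49\right) = 383 - 144113 = -143730$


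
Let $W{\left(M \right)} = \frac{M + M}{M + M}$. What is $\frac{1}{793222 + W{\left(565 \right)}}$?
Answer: $\frac{1}{793223} \approx 1.2607 \cdot 10^{-6}$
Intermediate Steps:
$W{\left(M \right)} = 1$ ($W{\left(M \right)} = \frac{2 M}{2 M} = 2 M \frac{1}{2 M} = 1$)
$\frac{1}{793222 + W{\left(565 \right)}} = \frac{1}{793222 + 1} = \frac{1}{793223}$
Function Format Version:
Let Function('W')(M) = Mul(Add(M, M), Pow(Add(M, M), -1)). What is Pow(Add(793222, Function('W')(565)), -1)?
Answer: Rational(1, 793223) ≈ 1.2607e-6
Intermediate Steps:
Function('W')(M) = 1 (Function('W')(M) = Mul(Mul(2, M), Pow(Mul(2, M), -1)) = Mul(Mul(2, M), Mul(Rational(1, 2), Pow(M, -1))) = 1)
Pow(Add(793222, Function('W')(565)), -1) = Pow(Add(793222, 1), -1) = Pow(793223, -1) = Rational(1, 793223)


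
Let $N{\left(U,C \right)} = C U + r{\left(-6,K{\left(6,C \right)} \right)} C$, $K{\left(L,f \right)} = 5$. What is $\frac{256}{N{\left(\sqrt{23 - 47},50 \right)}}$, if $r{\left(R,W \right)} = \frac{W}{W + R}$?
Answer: $- \frac{128}{245} - \frac{256 i \sqrt{6}}{1225} \approx -0.52245 - 0.51189 i$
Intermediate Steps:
$r{\left(R,W \right)} = \frac{W}{R + W}$
$N{\left(U,C \right)} = - 5 C + C U$ ($N{\left(U,C \right)} = C U + \frac{5}{-6 + 5} C = C U + \frac{5}{-1} C = C U + 5 \left(-1\right) C = C U - 5 C = - 5 C + C U$)
$\frac{256}{N{\left(\sqrt{23 - 47},50 \right)}} = \frac{256}{50 \left(-5 + \sqrt{23 - 47}\right)} = \frac{256}{50 \left(-5 + \sqrt{-24}\right)} = \frac{256}{50 \left(-5 + 2 i \sqrt{6}\right)} = \frac{256}{-250 + 100 i \sqrt{6}}$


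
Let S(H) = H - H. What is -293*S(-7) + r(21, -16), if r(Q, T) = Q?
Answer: 21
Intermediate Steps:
S(H) = 0
-293*S(-7) + r(21, -16) = -293*0 + 21 = 0 + 21 = 21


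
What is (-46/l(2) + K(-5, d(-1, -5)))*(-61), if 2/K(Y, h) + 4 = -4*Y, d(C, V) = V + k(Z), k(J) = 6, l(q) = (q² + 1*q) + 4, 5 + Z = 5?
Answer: 10919/40 ≈ 272.98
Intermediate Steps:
Z = 0 (Z = -5 + 5 = 0)
l(q) = 4 + q + q² (l(q) = (q² + q) + 4 = (q + q²) + 4 = 4 + q + q²)
d(C, V) = 6 + V (d(C, V) = V + 6 = 6 + V)
K(Y, h) = 2/(-4 - 4*Y)
(-46/l(2) + K(-5, d(-1, -5)))*(-61) = (-46/(4 + 2 + 2²) - 1/(2 + 2*(-5)))*(-61) = (-46/(4 + 2 + 4) - 1/(2 - 10))*(-61) = (-46/10 - 1/(-8))*(-61) = (-46*⅒ - 1*(-⅛))*(-61) = (-23/5 + ⅛)*(-61) = -179/40*(-61) = 10919/40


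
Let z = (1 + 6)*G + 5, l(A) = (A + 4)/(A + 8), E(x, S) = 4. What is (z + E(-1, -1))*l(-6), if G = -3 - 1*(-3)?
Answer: -9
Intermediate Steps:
G = 0 (G = -3 + 3 = 0)
l(A) = (4 + A)/(8 + A)
z = 5 (z = (1 + 6)*0 + 5 = 7*0 + 5 = 0 + 5 = 5)
(z + E(-1, -1))*l(-6) = (5 + 4)*((4 - 6)/(8 - 6)) = 9*(-2/2) = 9*((½)*(-2)) = 9*(-1) = -9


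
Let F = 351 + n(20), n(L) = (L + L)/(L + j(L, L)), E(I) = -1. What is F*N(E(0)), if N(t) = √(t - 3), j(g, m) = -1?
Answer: 13418*I/19 ≈ 706.21*I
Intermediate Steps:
N(t) = √(-3 + t)
n(L) = 2*L/(-1 + L) (n(L) = (L + L)/(L - 1) = (2*L)/(-1 + L) = 2*L/(-1 + L))
F = 6709/19 (F = 351 + 2*20/(-1 + 20) = 351 + 2*20/19 = 351 + 2*20*(1/19) = 351 + 40/19 = 6709/19 ≈ 353.11)
F*N(E(0)) = 6709*√(-3 - 1)/19 = 6709*√(-4)/19 = 6709*(2*I)/19 = 13418*I/19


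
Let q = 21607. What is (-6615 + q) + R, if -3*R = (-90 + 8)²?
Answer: 38252/3 ≈ 12751.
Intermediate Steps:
R = -6724/3 (R = -(-90 + 8)²/3 = -⅓*(-82)² = -⅓*6724 = -6724/3 ≈ -2241.3)
(-6615 + q) + R = (-6615 + 21607) - 6724/3 = 14992 - 6724/3 = 38252/3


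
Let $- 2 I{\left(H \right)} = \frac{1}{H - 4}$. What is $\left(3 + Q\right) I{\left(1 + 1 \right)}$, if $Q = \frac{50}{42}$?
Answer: $\frac{22}{21} \approx 1.0476$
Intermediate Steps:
$Q = \frac{25}{21}$ ($Q = 50 \cdot \frac{1}{42} = \frac{25}{21} \approx 1.1905$)
$I{\left(H \right)} = - \frac{1}{2 \left(-4 + H\right)}$ ($I{\left(H \right)} = - \frac{1}{2 \left(H - 4\right)} = - \frac{1}{2 \left(-4 + H\right)}$)
$\left(3 + Q\right) I{\left(1 + 1 \right)} = \left(3 + \frac{25}{21}\right) \left(- \frac{1}{-8 + 2 \left(1 + 1\right)}\right) = \frac{88 \left(- \frac{1}{-8 + 2 \cdot 2}\right)}{21} = \frac{88 \left(- \frac{1}{-8 + 4}\right)}{21} = \frac{88 \left(- \frac{1}{-4}\right)}{21} = \frac{88 \left(\left(-1\right) \left(- \frac{1}{4}\right)\right)}{21} = \frac{88}{21} \cdot \frac{1}{4} = \frac{22}{21}$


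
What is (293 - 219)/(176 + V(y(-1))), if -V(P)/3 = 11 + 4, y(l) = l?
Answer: 74/131 ≈ 0.56489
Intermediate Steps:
V(P) = -45 (V(P) = -3*(11 + 4) = -3*15 = -45)
(293 - 219)/(176 + V(y(-1))) = (293 - 219)/(176 - 45) = 74/131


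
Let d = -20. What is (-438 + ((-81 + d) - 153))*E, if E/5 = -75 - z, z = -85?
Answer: -34600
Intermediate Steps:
E = 50 (E = 5*(-75 - 1*(-85)) = 5*(-75 + 85) = 5*10 = 50)
(-438 + ((-81 + d) - 153))*E = (-438 + ((-81 - 20) - 153))*50 = (-438 + (-101 - 153))*50 = (-438 - 254)*50 = -692*50 = -34600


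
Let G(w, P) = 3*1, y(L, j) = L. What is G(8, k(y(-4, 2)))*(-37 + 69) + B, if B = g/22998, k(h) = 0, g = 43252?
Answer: 1125530/11499 ≈ 97.881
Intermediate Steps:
G(w, P) = 3
B = 21626/11499 (B = 43252/22998 = 43252*(1/22998) = 21626/11499 ≈ 1.8807)
G(8, k(y(-4, 2)))*(-37 + 69) + B = 3*(-37 + 69) + 21626/11499 = 3*32 + 21626/11499 = 96 + 21626/11499 = 1125530/11499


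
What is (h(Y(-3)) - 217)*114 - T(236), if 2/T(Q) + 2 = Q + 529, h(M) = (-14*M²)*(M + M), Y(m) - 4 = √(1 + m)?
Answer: -116294936/763 - 146832*I*√2 ≈ -1.5242e+5 - 2.0765e+5*I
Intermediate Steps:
Y(m) = 4 + √(1 + m)
h(M) = -28*M³ (h(M) = (-14*M²)*(2*M) = -28*M³)
T(Q) = 2/(527 + Q) (T(Q) = 2/(-2 + (Q + 529)) = 2/(-2 + (529 + Q)) = 2/(527 + Q))
(h(Y(-3)) - 217)*114 - T(236) = (-28*(4 + √(1 - 3))³ - 217)*114 - 2/(527 + 236) = (-28*(4 + √(-2))³ - 217)*114 - 2/763 = (-28*(4 + I*√2)³ - 217)*114 - 2/763 = (-217 - 28*(4 + I*√2)³)*114 - 1*2/763 = (-24738 - 3192*(4 + I*√2)³) - 2/763 = -18875096/763 - 3192*(4 + I*√2)³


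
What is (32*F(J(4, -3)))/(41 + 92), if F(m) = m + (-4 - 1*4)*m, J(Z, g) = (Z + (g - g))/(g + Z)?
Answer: -128/19 ≈ -6.7368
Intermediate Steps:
J(Z, g) = Z/(Z + g) (J(Z, g) = (Z + 0)/(Z + g) = Z/(Z + g))
F(m) = -7*m (F(m) = m + (-4 - 4)*m = m - 8*m = -7*m)
(32*F(J(4, -3)))/(41 + 92) = (32*(-28/(4 - 3)))/(41 + 92) = (32*(-28/1))/133 = (32*(-28))*(1/133) = -896*1/133 = -128/19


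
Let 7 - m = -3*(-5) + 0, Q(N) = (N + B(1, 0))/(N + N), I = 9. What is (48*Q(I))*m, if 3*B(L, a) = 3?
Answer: -640/3 ≈ -213.33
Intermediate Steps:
B(L, a) = 1 (B(L, a) = (1/3)*3 = 1)
Q(N) = (1 + N)/(2*N) (Q(N) = (N + 1)/(N + N) = (1 + N)/((2*N)) = (1 + N)*(1/(2*N)) = (1 + N)/(2*N))
m = -8 (m = 7 - (-3*(-5) + 0) = 7 - (15 + 0) = 7 - 1*15 = 7 - 15 = -8)
(48*Q(I))*m = (48*((1/2)*(1 + 9)/9))*(-8) = (48*((1/2)*(1/9)*10))*(-8) = (48*(5/9))*(-8) = (80/3)*(-8) = -640/3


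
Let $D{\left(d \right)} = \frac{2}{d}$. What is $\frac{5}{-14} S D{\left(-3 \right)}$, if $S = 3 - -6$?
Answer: $\frac{15}{7} \approx 2.1429$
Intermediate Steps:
$S = 9$ ($S = 3 + 6 = 9$)
$\frac{5}{-14} S D{\left(-3 \right)} = \frac{5}{-14} \cdot 9 \frac{2}{-3} = 5 \left(- \frac{1}{14}\right) 9 \cdot 2 \left(- \frac{1}{3}\right) = \left(- \frac{5}{14}\right) 9 \left(- \frac{2}{3}\right) = \left(- \frac{45}{14}\right) \left(- \frac{2}{3}\right) = \frac{15}{7}$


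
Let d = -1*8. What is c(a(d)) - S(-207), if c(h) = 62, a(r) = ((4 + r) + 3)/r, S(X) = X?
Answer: 269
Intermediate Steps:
d = -8
a(r) = (7 + r)/r
c(a(d)) - S(-207) = 62 - 1*(-207) = 62 + 207 = 269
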